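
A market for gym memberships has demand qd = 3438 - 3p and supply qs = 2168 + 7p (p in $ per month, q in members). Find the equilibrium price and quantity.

p* = 127, q* = 3057

The market clears where 3438 - 3p = 2168 + 7p. Rearranging, 10p = 1270, hence p* = 127.
Then q* = 3438 - 3(127) = 3057.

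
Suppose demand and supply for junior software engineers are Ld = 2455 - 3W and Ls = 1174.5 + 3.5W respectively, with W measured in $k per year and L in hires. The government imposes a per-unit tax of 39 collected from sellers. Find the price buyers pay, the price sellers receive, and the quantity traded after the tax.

Sellers keep W_s = W_b - 39 per unit, so supply in terms of the buyer price is Ls = 1038 + 3.5W_b.
Equate demand and the shifted supply: 2455 - 3W_b = 1038 + 3.5W_b, giving 6.5W_b = 1417, so W_b = 218.
Then W_s = 218 - 39 = 179 and L = 2455 - 3(218) = 1801.

W_b = 218, W_s = 179, L = 1801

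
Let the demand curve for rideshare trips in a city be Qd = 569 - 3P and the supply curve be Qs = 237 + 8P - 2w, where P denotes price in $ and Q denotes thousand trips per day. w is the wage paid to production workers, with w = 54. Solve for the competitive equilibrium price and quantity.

With w = 54, supply is Qs = 129 + 8P.
Equating demand and supply, 569 - 3P = 129 + 8P gives 11P = 440, so P* = 40.
Plugging P* into demand: Q* = 569 - 3(40) = 449.

P* = 40, Q* = 449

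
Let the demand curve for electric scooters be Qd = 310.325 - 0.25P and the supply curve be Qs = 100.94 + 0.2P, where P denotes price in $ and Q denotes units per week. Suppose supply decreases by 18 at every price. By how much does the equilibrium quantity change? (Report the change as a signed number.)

ΔQ = -10

Set Qd = Qs: 310.325 - 0.25P = 100.94 + 0.2P, so 209.385 = 0.45P and P* = 465.3.
Plugging P* into demand: Q* = 310.325 - 0.25(465.3) = 194.
After the shift, supply is Qs = 82.94 + 0.2P.
Re-solving, 0.45P = 227.385 gives P = 505.3 and Q = 184.
ΔQ = 184 - 194 = -10.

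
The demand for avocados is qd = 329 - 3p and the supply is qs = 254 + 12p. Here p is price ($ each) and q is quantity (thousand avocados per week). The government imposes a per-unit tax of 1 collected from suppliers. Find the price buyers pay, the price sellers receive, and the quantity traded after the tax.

p_b = 5.8, p_s = 4.8, q = 311.6

Suppliers keep p_s = p_b - 1 per unit, so supply in terms of the buyer price is qs = 242 + 12p_b.
Set qd = qs: 329 - 3p_b = 242 + 12p_b, so 87 = 15p_b and p_b = 5.8.
So p_s = 4.8 and the quantity traded is q = 329 - 3(5.8) = 311.6.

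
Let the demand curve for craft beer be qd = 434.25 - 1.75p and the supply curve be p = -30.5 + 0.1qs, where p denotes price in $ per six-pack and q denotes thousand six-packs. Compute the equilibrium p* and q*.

Inverting to quantity form: qs = 305 + 10p.
Set qd = qs: 434.25 - 1.75p = 305 + 10p, so 129.25 = 11.75p and p* = 11.
Plugging p* into demand: q* = 434.25 - 1.75(11) = 415.

p* = 11, q* = 415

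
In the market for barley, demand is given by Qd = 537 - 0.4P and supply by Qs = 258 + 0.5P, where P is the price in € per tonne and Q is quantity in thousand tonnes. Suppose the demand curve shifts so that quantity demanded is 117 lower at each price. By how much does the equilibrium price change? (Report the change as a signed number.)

Equating demand and supply, 537 - 0.4P = 258 + 0.5P gives 0.9P = 279, so P* = 310.
Then Q* = 537 - 0.4(310) = 413.
After the shift, demand is Qd = 420 - 0.4P.
The new intersection has 162 = 0.9P, i.e. P = 180, Q = 348.
ΔP = 180 - 310 = -130.

ΔP = -130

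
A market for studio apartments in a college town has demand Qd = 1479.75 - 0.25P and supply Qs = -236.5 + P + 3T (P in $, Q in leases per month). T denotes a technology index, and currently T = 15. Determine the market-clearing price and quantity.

With T = 15, supply is Qs = -191.5 + P.
At equilibrium Qd = Qs, so 1479.75 - 0.25P = -191.5 + P; collecting terms, 1671.25 = 1.25P and P* = 1337.
Substitute back: Q* = 1479.75 - 0.25(1337) = 1145.5.

P* = 1337, Q* = 1145.5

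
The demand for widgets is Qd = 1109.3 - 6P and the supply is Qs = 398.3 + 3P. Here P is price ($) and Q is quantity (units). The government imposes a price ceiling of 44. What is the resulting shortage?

At P = 44: Qd = 845.3 and Qs = 530.3.
Shortage = Qd - Qs = 845.3 - 530.3 = 315.

Shortage = 315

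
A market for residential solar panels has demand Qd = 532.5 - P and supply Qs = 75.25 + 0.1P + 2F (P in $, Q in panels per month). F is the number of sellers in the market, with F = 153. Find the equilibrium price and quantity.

P* = 137.5, Q* = 395

With F = 153, supply is Qs = 381.25 + 0.1P.
The market clears where 532.5 - P = 381.25 + 0.1P. Rearranging, 1.1P = 151.25, hence P* = 137.5.
Then Q* = 532.5 - 137.5 = 395.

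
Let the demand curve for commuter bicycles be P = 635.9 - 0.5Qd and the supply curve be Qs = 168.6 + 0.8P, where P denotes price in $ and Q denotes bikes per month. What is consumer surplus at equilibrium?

In direct form, Qd = 1271.8 - 2P.
The market clears where 1271.8 - 2P = 168.6 + 0.8P. Rearranging, 2.8P = 1103.2, hence P* = 394.
Plugging P* into demand: Q* = 1271.8 - 2(394) = 483.8.
Demand choke price (Qd = 0): P = 1271.8/2 = 635.9. Consumer surplus = ½ × (635.9 - 394) × 483.8 = 58515.61.

Consumer surplus = 58515.61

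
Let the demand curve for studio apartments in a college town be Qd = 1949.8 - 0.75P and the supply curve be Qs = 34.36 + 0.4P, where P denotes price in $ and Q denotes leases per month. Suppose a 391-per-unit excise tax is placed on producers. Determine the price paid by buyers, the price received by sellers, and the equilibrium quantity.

The tax drives a wedge P_b - P_s = 391. Substituting P_s = P_b - 391 into supply: Qs = -122.04 + 0.4P_b.
Set Qd = Qs: 1949.8 - 0.75P_b = -122.04 + 0.4P_b, so 2071.84 = 1.15P_b and P_b = 1801.6.
Then P_s = 1801.6 - 391 = 1410.6 and Q = 1949.8 - 0.75(1801.6) = 598.6.

P_b = 1801.6, P_s = 1410.6, Q = 598.6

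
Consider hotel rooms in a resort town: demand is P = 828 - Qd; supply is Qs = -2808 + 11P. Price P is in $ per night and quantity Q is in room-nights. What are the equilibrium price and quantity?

P* = 303, Q* = 525

Solving each curve for Q: Qd = 828 - P.
Equating demand and supply, 828 - P = -2808 + 11P gives 12P = 3636, so P* = 303.
From the demand curve, Q* = 828 - 303 = 525.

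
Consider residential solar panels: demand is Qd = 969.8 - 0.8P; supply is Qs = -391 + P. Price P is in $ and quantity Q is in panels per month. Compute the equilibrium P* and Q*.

P* = 756, Q* = 365

The market clears where 969.8 - 0.8P = -391 + P. Rearranging, 1.8P = 1360.8, hence P* = 756.
Then Q* = 969.8 - 0.8(756) = 365.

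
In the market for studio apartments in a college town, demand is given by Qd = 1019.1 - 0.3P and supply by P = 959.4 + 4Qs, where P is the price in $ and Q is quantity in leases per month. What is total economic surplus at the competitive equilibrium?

Total surplus = 405129.12

Rewriting in direct form: Qs = -239.85 + 0.25P.
At equilibrium Qd = Qs, so 1019.1 - 0.3P = -239.85 + 0.25P; collecting terms, 1258.95 = 0.55P and P* = 2289.
Substitute back: Q* = 1019.1 - 0.3(2289) = 332.4.
Demand choke price = 3397; supply choke price = 959.4. CS = ½(3397 - 2289)(332.4) = 184149.6; PS = ½(2289 - 959.4)(332.4) = 220979.52. Total surplus = 405129.12.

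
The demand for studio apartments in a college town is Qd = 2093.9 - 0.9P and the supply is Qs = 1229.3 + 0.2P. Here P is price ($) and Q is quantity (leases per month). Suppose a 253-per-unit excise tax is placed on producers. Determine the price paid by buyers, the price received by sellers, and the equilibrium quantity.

P_b = 832, P_s = 579, Q = 1345.1

The tax drives a wedge P_b - P_s = 253. Substituting P_s = P_b - 253 into supply: Qs = 1178.7 + 0.2P_b.
Market clearing requires 2093.9 - 0.9P_b = 1178.7 + 0.2P_b; hence 915.2 = 1.1P_b and P_b = 832.
So P_s = 579 and the quantity traded is Q = 2093.9 - 0.9(832) = 1345.1.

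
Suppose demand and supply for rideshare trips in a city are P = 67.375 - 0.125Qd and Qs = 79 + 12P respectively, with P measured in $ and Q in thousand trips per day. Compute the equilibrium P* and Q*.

P* = 23, Q* = 355

In direct form, Qd = 539 - 8P.
The market clears where 539 - 8P = 79 + 12P. Rearranging, 20P = 460, hence P* = 23.
Plugging P* into demand: Q* = 539 - 8(23) = 355.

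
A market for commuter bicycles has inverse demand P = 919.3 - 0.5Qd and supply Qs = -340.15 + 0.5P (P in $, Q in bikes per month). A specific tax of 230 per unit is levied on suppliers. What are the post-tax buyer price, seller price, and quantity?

Rewriting in direct form: Qd = 1838.6 - 2P.
Suppliers keep P_s = P_b - 230 per unit, so supply in terms of the buyer price is Qs = -455.15 + 0.5P_b.
Market clearing requires 1838.6 - 2P_b = -455.15 + 0.5P_b; hence 2293.75 = 2.5P_b and P_b = 917.5.
So P_s = 687.5 and the quantity traded is Q = 1838.6 - 2(917.5) = 3.6.

P_b = 917.5, P_s = 687.5, Q = 3.6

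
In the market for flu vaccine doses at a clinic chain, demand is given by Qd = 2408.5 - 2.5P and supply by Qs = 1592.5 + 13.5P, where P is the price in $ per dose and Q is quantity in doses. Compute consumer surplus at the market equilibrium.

Equating demand and supply, 2408.5 - 2.5P = 1592.5 + 13.5P gives 16P = 816, so P* = 51.
From the demand curve, Q* = 2408.5 - 2.5(51) = 2281.
Demand choke price (Qd = 0): P = 2408.5/2.5 = 963.4. Consumer surplus = ½ × (963.4 - 51) × 2281 = 1040592.2.

Consumer surplus = 1040592.2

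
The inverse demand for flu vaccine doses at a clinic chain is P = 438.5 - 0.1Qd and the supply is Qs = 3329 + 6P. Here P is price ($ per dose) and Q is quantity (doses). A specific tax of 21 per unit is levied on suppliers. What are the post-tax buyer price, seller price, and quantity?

Solving each curve for Q: Qd = 4385 - 10P.
The tax drives a wedge P_b - P_s = 21. Substituting P_s = P_b - 21 into supply: Qs = 3203 + 6P_b.
Equate demand and the shifted supply: 4385 - 10P_b = 3203 + 6P_b, giving 16P_b = 1182, so P_b = 73.875.
Then P_s = 73.875 - 21 = 52.875 and Q = 4385 - 10(73.875) = 3646.25.

P_b = 73.875, P_s = 52.875, Q = 3646.25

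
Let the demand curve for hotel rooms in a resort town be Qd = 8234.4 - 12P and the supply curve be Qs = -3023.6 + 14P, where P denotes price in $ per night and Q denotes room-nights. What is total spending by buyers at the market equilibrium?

Set Qd = Qs: 8234.4 - 12P = -3023.6 + 14P, so 11258 = 26P and P* = 433.
From the demand curve, Q* = 8234.4 - 12(433) = 3038.4.
Total spending by buyers = P* × Q* = 433 × 3038.4 = 1315627.2.

Total spending by buyers = 1315627.2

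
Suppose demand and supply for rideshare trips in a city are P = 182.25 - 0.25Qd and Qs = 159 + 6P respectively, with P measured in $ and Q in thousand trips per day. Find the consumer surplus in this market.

Rewriting in direct form: Qd = 729 - 4P.
Equating demand and supply, 729 - 4P = 159 + 6P gives 10P = 570, so P* = 57.
Then Q* = 729 - 4(57) = 501.
Demand choke price (Qd = 0): P = 729/4 = 182.25. Consumer surplus = ½ × (182.25 - 57) × 501 = 31375.125.

Consumer surplus = 31375.125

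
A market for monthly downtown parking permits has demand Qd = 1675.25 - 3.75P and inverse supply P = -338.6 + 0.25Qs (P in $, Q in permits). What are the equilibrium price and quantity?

P* = 41.4, Q* = 1520

Solving each curve for Q: Qs = 1354.4 + 4P.
Set Qd = Qs: 1675.25 - 3.75P = 1354.4 + 4P, so 320.85 = 7.75P and P* = 41.4.
Plugging P* into demand: Q* = 1675.25 - 3.75(41.4) = 1520.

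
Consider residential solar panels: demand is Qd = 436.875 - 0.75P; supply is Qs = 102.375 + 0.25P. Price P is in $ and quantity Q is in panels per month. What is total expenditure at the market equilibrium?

Total expenditure = 62217

Set Qd = Qs: 436.875 - 0.75P = 102.375 + 0.25P, so 334.5 = P and P* = 334.5.
Then Q* = 436.875 - 0.75(334.5) = 186.
Total expenditure = P* × Q* = 334.5 × 186 = 62217.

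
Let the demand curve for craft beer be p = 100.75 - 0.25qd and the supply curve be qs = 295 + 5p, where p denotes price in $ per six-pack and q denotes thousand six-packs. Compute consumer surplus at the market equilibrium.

Solving each curve for q: qd = 403 - 4p.
Set qd = qs: 403 - 4p = 295 + 5p, so 108 = 9p and p* = 12.
Substitute back: q* = 403 - 4(12) = 355.
Demand choke price (qd = 0): p = 403/4 = 100.75. Consumer surplus = ½ × (100.75 - 12) × 355 = 15753.125.

Consumer surplus = 15753.125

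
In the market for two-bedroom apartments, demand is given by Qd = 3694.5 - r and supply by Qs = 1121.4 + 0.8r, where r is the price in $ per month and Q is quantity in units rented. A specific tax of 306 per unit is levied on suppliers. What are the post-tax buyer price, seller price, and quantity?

r_b = 1565.5, r_s = 1259.5, Q = 2129

The tax drives a wedge r_b - r_s = 306. Substituting r_s = r_b - 306 into supply: Qs = 876.6 + 0.8r_b.
Market clearing requires 3694.5 - r_b = 876.6 + 0.8r_b; hence 2817.9 = 1.8r_b and r_b = 1565.5.
Then r_s = 1565.5 - 306 = 1259.5 and Q = 3694.5 - 1565.5 = 2129.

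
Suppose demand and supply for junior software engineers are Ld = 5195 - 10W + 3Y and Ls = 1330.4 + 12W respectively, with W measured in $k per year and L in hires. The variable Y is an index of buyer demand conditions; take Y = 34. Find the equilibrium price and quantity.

W* = 180.3, L* = 3494

With Y = 34, demand is Ld = 5297 - 10W.
The market clears where 5297 - 10W = 1330.4 + 12W. Rearranging, 22W = 3966.6, hence W* = 180.3.
Substitute back: L* = 5297 - 10(180.3) = 3494.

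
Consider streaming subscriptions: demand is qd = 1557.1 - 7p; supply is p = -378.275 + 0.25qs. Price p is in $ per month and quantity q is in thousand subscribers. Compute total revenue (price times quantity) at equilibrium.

Inverting to quantity form: qs = 1513.1 + 4p.
Equating demand and supply, 1557.1 - 7p = 1513.1 + 4p gives 11p = 44, so p* = 4.
Plugging p* into demand: q* = 1557.1 - 7(4) = 1529.1.
Total revenue = p* × q* = 4 × 1529.1 = 6116.4.

Total revenue = 6116.4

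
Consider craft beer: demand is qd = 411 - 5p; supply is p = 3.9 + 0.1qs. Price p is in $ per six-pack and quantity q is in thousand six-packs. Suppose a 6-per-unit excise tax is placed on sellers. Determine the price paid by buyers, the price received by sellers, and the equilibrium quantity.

Solving each curve for q: qs = -39 + 10p.
Sellers keep p_s = p_b - 6 per unit, so supply in terms of the buyer price is qs = -99 + 10p_b.
Market clearing requires 411 - 5p_b = -99 + 10p_b; hence 510 = 15p_b and p_b = 34.
Then p_s = 34 - 6 = 28 and q = 411 - 5(34) = 241.

p_b = 34, p_s = 28, q = 241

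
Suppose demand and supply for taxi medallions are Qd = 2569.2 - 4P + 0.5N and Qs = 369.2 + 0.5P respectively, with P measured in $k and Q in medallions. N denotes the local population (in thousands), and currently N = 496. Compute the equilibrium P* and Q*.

With N = 496, demand is Qd = 2817.2 - 4P.
At equilibrium Qd = Qs, so 2817.2 - 4P = 369.2 + 0.5P; collecting terms, 2448 = 4.5P and P* = 544.
Then Q* = 2817.2 - 4(544) = 641.2.

P* = 544, Q* = 641.2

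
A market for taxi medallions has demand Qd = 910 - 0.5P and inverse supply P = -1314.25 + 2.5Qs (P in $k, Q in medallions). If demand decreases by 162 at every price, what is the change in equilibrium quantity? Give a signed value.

ΔQ = -72

Rewriting in direct form: Qs = 525.7 + 0.4P.
At equilibrium Qd = Qs, so 910 - 0.5P = 525.7 + 0.4P; collecting terms, 384.3 = 0.9P and P* = 427.
Substitute back: Q* = 910 - 0.5(427) = 696.5.
After the shift, demand is Qd = 748 - 0.5P.
New equilibrium: 222.3 = 0.9P, so P = 247 and Q = 624.5.
ΔQ = 624.5 - 696.5 = -72.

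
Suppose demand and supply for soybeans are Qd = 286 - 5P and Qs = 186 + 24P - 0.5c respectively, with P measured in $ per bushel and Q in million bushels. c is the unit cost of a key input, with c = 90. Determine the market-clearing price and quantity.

With c = 90, supply is Qs = 141 + 24P.
Set Qd = Qs: 286 - 5P = 141 + 24P, so 145 = 29P and P* = 5.
Substitute back: Q* = 286 - 5(5) = 261.

P* = 5, Q* = 261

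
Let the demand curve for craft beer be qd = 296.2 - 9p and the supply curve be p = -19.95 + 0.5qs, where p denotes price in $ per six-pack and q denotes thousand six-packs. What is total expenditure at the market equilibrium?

Solving each curve for q: qs = 39.9 + 2p.
At equilibrium qd = qs, so 296.2 - 9p = 39.9 + 2p; collecting terms, 256.3 = 11p and p* = 23.3.
Substitute back: q* = 296.2 - 9(23.3) = 86.5.
Total expenditure = p* × q* = 23.3 × 86.5 = 2015.45.

Total expenditure = 2015.45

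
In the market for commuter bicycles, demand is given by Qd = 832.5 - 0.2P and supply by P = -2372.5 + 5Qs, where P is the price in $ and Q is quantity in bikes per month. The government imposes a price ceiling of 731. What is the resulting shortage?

Shortage = 65.6

Inverting to quantity form: Qs = 474.5 + 0.2P.
With P fixed at 731, quantity demanded is 686.3 and quantity supplied is 620.7.
Shortage = Qd - Qs = 686.3 - 620.7 = 65.6.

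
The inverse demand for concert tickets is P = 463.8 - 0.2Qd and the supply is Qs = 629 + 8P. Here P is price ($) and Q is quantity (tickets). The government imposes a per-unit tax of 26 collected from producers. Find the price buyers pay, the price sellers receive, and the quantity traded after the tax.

P_b = 146, P_s = 120, Q = 1589

Rewriting in direct form: Qd = 2319 - 5P.
The tax drives a wedge P_b - P_s = 26. Substituting P_s = P_b - 26 into supply: Qs = 421 + 8P_b.
Set Qd = Qs: 2319 - 5P_b = 421 + 8P_b, so 1898 = 13P_b and P_b = 146.
Then P_s = 146 - 26 = 120 and Q = 2319 - 5(146) = 1589.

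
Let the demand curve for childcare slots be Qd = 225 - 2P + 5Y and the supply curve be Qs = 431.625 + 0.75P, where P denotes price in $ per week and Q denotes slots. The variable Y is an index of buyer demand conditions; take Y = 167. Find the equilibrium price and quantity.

With Y = 167, demand is Qd = 1060 - 2P.
Equating demand and supply, 1060 - 2P = 431.625 + 0.75P gives 2.75P = 628.375, so P* = 228.5.
Substitute back: Q* = 1060 - 2(228.5) = 603.

P* = 228.5, Q* = 603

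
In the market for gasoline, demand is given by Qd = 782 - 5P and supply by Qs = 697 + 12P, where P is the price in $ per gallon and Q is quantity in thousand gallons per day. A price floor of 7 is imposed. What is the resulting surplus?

Surplus = 34

At P = 7: Qd = 747 and Qs = 781.
Surplus = Qs - Qd = 781 - 747 = 34.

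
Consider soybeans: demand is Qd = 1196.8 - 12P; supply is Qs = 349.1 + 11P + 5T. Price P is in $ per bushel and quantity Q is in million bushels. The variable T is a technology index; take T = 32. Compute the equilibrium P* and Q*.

P* = 29.9, Q* = 838

With T = 32, supply is Qs = 509.1 + 11P.
The market clears where 1196.8 - 12P = 509.1 + 11P. Rearranging, 23P = 687.7, hence P* = 29.9.
Substitute back: Q* = 1196.8 - 12(29.9) = 838.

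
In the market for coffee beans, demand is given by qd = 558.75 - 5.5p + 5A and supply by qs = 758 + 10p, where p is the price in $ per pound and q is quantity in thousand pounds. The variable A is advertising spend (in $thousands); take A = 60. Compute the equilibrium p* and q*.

p* = 6.5, q* = 823

With A = 60, demand is qd = 858.75 - 5.5p.
Set qd = qs: 858.75 - 5.5p = 758 + 10p, so 100.75 = 15.5p and p* = 6.5.
Substitute back: q* = 858.75 - 5.5(6.5) = 823.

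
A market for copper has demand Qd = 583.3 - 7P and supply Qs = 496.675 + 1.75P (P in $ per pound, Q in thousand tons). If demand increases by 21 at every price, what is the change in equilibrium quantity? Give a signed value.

The market clears where 583.3 - 7P = 496.675 + 1.75P. Rearranging, 8.75P = 86.625, hence P* = 9.9.
Plugging P* into demand: Q* = 583.3 - 7(9.9) = 514.
After the shift, demand is Qd = 604.3 - 7P.
The new intersection has 107.625 = 8.75P, i.e. P = 12.3, Q = 518.2.
ΔQ = 518.2 - 514 = 4.2.

ΔQ = 4.2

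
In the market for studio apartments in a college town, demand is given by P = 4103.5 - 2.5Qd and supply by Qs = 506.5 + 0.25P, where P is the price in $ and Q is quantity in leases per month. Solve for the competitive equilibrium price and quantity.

In direct form, Qd = 1641.4 - 0.4P.
The market clears where 1641.4 - 0.4P = 506.5 + 0.25P. Rearranging, 0.65P = 1134.9, hence P* = 1746.
Substitute back: Q* = 1641.4 - 0.4(1746) = 943.

P* = 1746, Q* = 943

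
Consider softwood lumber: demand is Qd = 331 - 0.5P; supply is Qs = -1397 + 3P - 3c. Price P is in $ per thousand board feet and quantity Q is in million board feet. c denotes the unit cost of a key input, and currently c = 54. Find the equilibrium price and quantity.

P* = 540, Q* = 61

With c = 54, supply is Qs = -1559 + 3P.
At equilibrium Qd = Qs, so 331 - 0.5P = -1559 + 3P; collecting terms, 1890 = 3.5P and P* = 540.
Substitute back: Q* = 331 - 0.5(540) = 61.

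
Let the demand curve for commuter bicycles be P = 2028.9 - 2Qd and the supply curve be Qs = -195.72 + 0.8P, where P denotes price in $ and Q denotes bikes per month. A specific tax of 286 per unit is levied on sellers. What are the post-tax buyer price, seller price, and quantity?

P_b = 1106.9, P_s = 820.9, Q = 461

In direct form, Qd = 1014.45 - 0.5P.
The tax drives a wedge P_b - P_s = 286. Substituting P_s = P_b - 286 into supply: Qs = -424.52 + 0.8P_b.
Market clearing requires 1014.45 - 0.5P_b = -424.52 + 0.8P_b; hence 1438.97 = 1.3P_b and P_b = 1106.9.
So P_s = 820.9 and the quantity traded is Q = 1014.45 - 0.5(1106.9) = 461.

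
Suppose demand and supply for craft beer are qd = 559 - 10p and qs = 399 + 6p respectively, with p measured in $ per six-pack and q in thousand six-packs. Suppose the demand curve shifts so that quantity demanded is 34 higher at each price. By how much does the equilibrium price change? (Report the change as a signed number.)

Δp = 2.125

Equating demand and supply, 559 - 10p = 399 + 6p gives 16p = 160, so p* = 10.
Substitute back: q* = 559 - 10(10) = 459.
After the shift, demand is qd = 593 - 10p.
Re-solving, 16p = 194 gives p = 12.125 and q = 471.75.
Δp = 12.125 - 10 = 2.125.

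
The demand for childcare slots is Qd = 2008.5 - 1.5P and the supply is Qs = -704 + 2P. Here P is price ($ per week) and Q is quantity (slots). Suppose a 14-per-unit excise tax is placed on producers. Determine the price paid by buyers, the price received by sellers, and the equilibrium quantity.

Producers keep P_s = P_b - 14 per unit, so supply in terms of the buyer price is Qs = -732 + 2P_b.
Market clearing requires 2008.5 - 1.5P_b = -732 + 2P_b; hence 2740.5 = 3.5P_b and P_b = 783.
So P_s = 769 and the quantity traded is Q = 2008.5 - 1.5(783) = 834.

P_b = 783, P_s = 769, Q = 834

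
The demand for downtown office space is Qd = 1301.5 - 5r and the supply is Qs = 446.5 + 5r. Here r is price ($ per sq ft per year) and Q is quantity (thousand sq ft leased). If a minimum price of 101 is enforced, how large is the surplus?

Surplus = 155

With r fixed at 101, quantity demanded is 796.5 and quantity supplied is 951.5.
Surplus = Qs - Qd = 951.5 - 796.5 = 155.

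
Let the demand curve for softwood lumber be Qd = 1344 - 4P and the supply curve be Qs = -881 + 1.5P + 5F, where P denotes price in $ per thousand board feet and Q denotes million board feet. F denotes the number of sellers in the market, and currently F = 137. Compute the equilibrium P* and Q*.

With F = 137, supply is Qs = -196 + 1.5P.
Set Qd = Qs: 1344 - 4P = -196 + 1.5P, so 1540 = 5.5P and P* = 280.
From the demand curve, Q* = 1344 - 4(280) = 224.

P* = 280, Q* = 224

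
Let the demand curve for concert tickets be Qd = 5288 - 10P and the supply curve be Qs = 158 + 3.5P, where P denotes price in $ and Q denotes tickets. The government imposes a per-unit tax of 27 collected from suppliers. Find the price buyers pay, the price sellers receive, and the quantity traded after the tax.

P_b = 387, P_s = 360, Q = 1418

With a tax of 27 on suppliers, they supply based on the net price P_s = P_b - 27, so Qs = 63.5 + 3.5P_b.
Market clearing requires 5288 - 10P_b = 63.5 + 3.5P_b; hence 5224.5 = 13.5P_b and P_b = 387.
Then P_s = 387 - 27 = 360 and Q = 5288 - 10(387) = 1418.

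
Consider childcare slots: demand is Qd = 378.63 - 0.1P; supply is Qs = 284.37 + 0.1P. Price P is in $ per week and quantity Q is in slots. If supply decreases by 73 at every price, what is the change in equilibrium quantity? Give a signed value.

Set Qd = Qs: 378.63 - 0.1P = 284.37 + 0.1P, so 94.26 = 0.2P and P* = 471.3.
Substitute back: Q* = 378.63 - 0.1(471.3) = 331.5.
After the shift, supply is Qs = 211.37 + 0.1P.
Re-solving, 0.2P = 167.26 gives P = 836.3 and Q = 295.
ΔQ = 295 - 331.5 = -36.5.

ΔQ = -36.5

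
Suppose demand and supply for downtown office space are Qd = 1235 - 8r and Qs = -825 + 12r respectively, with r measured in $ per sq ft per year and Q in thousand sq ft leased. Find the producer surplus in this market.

Set Qd = Qs: 1235 - 8r = -825 + 12r, so 2060 = 20r and r* = 103.
Then Q* = 1235 - 8(103) = 411.
Supply choke price (Qs = 0): r = 68.75. Producer surplus = ½ × (103 - 68.75) × 411 = 7038.375.

Producer surplus = 7038.375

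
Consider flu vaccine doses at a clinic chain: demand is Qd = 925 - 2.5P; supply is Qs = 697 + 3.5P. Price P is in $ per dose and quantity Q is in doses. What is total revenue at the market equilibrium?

Total revenue = 31540

The market clears where 925 - 2.5P = 697 + 3.5P. Rearranging, 6P = 228, hence P* = 38.
Substitute back: Q* = 925 - 2.5(38) = 830.
Total revenue = P* × Q* = 38 × 830 = 31540.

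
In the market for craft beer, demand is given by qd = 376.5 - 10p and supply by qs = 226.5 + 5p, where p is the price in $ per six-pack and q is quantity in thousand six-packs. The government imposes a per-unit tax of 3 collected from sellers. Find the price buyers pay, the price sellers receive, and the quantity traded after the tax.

p_b = 11, p_s = 8, q = 266.5

With a tax of 3 on sellers, they supply based on the net price p_s = p_b - 3, so qs = 211.5 + 5p_b.
Set qd = qs: 376.5 - 10p_b = 211.5 + 5p_b, so 165 = 15p_b and p_b = 11.
Then p_s = 11 - 3 = 8 and q = 376.5 - 10(11) = 266.5.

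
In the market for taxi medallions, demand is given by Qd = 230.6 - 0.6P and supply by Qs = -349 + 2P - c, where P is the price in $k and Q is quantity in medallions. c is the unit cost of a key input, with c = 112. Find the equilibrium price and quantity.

P* = 266, Q* = 71

With c = 112, supply is Qs = -461 + 2P.
At equilibrium Qd = Qs, so 230.6 - 0.6P = -461 + 2P; collecting terms, 691.6 = 2.6P and P* = 266.
Plugging P* into demand: Q* = 230.6 - 0.6(266) = 71.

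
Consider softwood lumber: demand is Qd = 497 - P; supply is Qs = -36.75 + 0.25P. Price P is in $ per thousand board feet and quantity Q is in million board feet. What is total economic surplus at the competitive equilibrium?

At equilibrium Qd = Qs, so 497 - P = -36.75 + 0.25P; collecting terms, 533.75 = 1.25P and P* = 427.
Plugging P* into demand: Q* = 497 - 427 = 70.
Demand choke price = 497; supply choke price = 147. CS = ½(497 - 427)(70) = 2450; PS = ½(427 - 147)(70) = 9800. Total surplus = 12250.

Total surplus = 12250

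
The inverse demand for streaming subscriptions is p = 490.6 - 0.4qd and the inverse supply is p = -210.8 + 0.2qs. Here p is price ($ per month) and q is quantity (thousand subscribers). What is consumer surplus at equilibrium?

Solving each curve for q: qd = 1226.5 - 2.5p and qs = 1054 + 5p.
The market clears where 1226.5 - 2.5p = 1054 + 5p. Rearranging, 7.5p = 172.5, hence p* = 23.
From the demand curve, q* = 1226.5 - 2.5(23) = 1169.
Demand choke price (qd = 0): p = 1226.5/2.5 = 490.6. Consumer surplus = ½ × (490.6 - 23) × 1169 = 273312.2.

Consumer surplus = 273312.2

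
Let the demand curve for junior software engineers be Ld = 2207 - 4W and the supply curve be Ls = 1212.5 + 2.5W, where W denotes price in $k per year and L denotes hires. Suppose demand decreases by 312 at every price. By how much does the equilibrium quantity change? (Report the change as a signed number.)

ΔL = -120

Set Ld = Ls: 2207 - 4W = 1212.5 + 2.5W, so 994.5 = 6.5W and W* = 153.
Then L* = 2207 - 4(153) = 1595.
After the shift, demand is Ld = 1895 - 4W.
New equilibrium: 682.5 = 6.5W, so W = 105 and L = 1475.
ΔL = 1475 - 1595 = -120.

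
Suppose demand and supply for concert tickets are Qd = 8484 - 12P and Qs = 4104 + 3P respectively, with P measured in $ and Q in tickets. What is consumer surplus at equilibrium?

The market clears where 8484 - 12P = 4104 + 3P. Rearranging, 15P = 4380, hence P* = 292.
From the demand curve, Q* = 8484 - 12(292) = 4980.
Demand choke price (Qd = 0): P = 8484/12 = 707. Consumer surplus = ½ × (707 - 292) × 4980 = 1033350.

Consumer surplus = 1033350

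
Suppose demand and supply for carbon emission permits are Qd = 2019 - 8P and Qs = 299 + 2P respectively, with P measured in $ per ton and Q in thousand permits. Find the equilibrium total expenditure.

Total expenditure = 110596

The market clears where 2019 - 8P = 299 + 2P. Rearranging, 10P = 1720, hence P* = 172.
From the demand curve, Q* = 2019 - 8(172) = 643.
Total expenditure = P* × Q* = 172 × 643 = 110596.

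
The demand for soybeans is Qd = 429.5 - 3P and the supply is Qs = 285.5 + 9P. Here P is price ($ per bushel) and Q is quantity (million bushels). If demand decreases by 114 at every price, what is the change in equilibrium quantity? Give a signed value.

ΔQ = -85.5

The market clears where 429.5 - 3P = 285.5 + 9P. Rearranging, 12P = 144, hence P* = 12.
Plugging P* into demand: Q* = 429.5 - 3(12) = 393.5.
After the shift, demand is Qd = 315.5 - 3P.
The new intersection has 30 = 12P, i.e. P = 2.5, Q = 308.
ΔQ = 308 - 393.5 = -85.5.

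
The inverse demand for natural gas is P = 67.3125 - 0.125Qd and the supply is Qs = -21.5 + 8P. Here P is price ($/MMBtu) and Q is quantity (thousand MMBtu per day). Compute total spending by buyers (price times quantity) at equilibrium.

Total spending by buyers = 9047.5

Solving each curve for Q: Qd = 538.5 - 8P.
The market clears where 538.5 - 8P = -21.5 + 8P. Rearranging, 16P = 560, hence P* = 35.
From the demand curve, Q* = 538.5 - 8(35) = 258.5.
Total spending by buyers = P* × Q* = 35 × 258.5 = 9047.5.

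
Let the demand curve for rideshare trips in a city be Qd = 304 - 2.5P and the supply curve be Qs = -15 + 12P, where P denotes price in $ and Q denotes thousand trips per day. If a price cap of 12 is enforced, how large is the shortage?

At P = 12: Qd = 274 and Qs = 129.
Shortage = Qd - Qs = 274 - 129 = 145.

Shortage = 145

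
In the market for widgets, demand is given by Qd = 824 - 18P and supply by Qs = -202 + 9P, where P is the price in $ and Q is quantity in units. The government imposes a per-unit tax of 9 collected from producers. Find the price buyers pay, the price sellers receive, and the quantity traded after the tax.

With a tax of 9 on producers, they supply based on the net price P_s = P_b - 9, so Qs = -283 + 9P_b.
Market clearing requires 824 - 18P_b = -283 + 9P_b; hence 1107 = 27P_b and P_b = 41.
Then P_s = 41 - 9 = 32 and Q = 824 - 18(41) = 86.

P_b = 41, P_s = 32, Q = 86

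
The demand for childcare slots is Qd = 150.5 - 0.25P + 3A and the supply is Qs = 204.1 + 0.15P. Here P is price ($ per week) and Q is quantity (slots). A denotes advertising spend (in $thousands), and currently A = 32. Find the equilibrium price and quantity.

P* = 106, Q* = 220

With A = 32, demand is Qd = 246.5 - 0.25P.
Set Qd = Qs: 246.5 - 0.25P = 204.1 + 0.15P, so 42.4 = 0.4P and P* = 106.
Then Q* = 246.5 - 0.25(106) = 220.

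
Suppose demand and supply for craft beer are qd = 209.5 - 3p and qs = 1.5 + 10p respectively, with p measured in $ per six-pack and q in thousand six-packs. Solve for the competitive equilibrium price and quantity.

p* = 16, q* = 161.5

The market clears where 209.5 - 3p = 1.5 + 10p. Rearranging, 13p = 208, hence p* = 16.
From the demand curve, q* = 209.5 - 3(16) = 161.5.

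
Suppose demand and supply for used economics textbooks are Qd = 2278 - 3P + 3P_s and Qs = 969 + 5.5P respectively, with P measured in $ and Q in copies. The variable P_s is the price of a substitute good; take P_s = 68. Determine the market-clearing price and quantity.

P* = 178, Q* = 1948

With P_s = 68, demand is Qd = 2482 - 3P.
Set Qd = Qs: 2482 - 3P = 969 + 5.5P, so 1513 = 8.5P and P* = 178.
Plugging P* into demand: Q* = 2482 - 3(178) = 1948.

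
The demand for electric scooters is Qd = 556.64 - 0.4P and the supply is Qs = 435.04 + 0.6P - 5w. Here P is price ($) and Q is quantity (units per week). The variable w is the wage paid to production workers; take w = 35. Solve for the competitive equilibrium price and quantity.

With w = 35, supply is Qs = 260.04 + 0.6P.
At equilibrium Qd = Qs, so 556.64 - 0.4P = 260.04 + 0.6P; collecting terms, 296.6 = P and P* = 296.6.
From the demand curve, Q* = 556.64 - 0.4(296.6) = 438.

P* = 296.6, Q* = 438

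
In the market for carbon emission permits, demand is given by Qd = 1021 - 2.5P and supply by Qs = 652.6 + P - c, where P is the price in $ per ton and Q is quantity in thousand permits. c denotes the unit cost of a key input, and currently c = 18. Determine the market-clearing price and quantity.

P* = 110.4, Q* = 745

With c = 18, supply is Qs = 634.6 + P.
Set Qd = Qs: 1021 - 2.5P = 634.6 + P, so 386.4 = 3.5P and P* = 110.4.
Substitute back: Q* = 1021 - 2.5(110.4) = 745.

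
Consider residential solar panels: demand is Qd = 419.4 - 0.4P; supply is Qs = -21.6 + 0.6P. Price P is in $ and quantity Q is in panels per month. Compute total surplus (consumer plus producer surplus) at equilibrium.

At equilibrium Qd = Qs, so 419.4 - 0.4P = -21.6 + 0.6P; collecting terms, 441 = P and P* = 441.
Plugging P* into demand: Q* = 419.4 - 0.4(441) = 243.
Demand choke price = 1048.5; supply choke price = 36. CS = ½(1048.5 - 441)(243) = 73811.25; PS = ½(441 - 36)(243) = 49207.5. Total surplus = 123018.75.

Total surplus = 123018.75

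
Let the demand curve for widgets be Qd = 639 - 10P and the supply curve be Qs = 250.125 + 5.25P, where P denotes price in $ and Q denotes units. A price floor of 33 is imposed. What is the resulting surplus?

Evaluating both curves at the floor price 33 gives Qd = 309, Qs = 423.375.
Surplus = Qs - Qd = 423.375 - 309 = 114.375.

Surplus = 114.375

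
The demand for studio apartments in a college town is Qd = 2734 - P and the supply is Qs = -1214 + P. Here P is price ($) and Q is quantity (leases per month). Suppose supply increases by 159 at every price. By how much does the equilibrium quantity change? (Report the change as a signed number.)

ΔQ = 79.5

Equating demand and supply, 2734 - P = -1214 + P gives 2P = 3948, so P* = 1974.
Substitute back: Q* = 2734 - 1974 = 760.
After the shift, supply is Qs = -1055 + P.
The new intersection has 3789 = 2P, i.e. P = 1894.5, Q = 839.5.
ΔQ = 839.5 - 760 = 79.5.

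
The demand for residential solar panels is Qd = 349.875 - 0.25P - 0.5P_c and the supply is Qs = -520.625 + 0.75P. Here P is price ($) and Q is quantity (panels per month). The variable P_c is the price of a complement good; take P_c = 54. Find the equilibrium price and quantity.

With P_c = 54, demand is Qd = 322.875 - 0.25P.
At equilibrium Qd = Qs, so 322.875 - 0.25P = -520.625 + 0.75P; collecting terms, 843.5 = P and P* = 843.5.
Then Q* = 322.875 - 0.25(843.5) = 112.

P* = 843.5, Q* = 112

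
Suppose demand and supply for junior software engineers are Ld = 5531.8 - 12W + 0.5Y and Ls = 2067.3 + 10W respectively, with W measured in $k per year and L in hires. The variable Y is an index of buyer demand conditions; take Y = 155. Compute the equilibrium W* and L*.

W* = 161, L* = 3677.3

With Y = 155, demand is Ld = 5609.3 - 12W.
Set Ld = Ls: 5609.3 - 12W = 2067.3 + 10W, so 3542 = 22W and W* = 161.
Substitute back: L* = 5609.3 - 12(161) = 3677.3.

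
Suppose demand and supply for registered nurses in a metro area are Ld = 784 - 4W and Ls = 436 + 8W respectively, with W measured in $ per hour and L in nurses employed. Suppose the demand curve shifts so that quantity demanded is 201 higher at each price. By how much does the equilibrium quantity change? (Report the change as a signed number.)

The market clears where 784 - 4W = 436 + 8W. Rearranging, 12W = 348, hence W* = 29.
Substitute back: L* = 784 - 4(29) = 668.
After the shift, demand is Ld = 985 - 4W.
New equilibrium: 549 = 12W, so W = 45.75 and L = 802.
ΔL = 802 - 668 = 134.

ΔL = 134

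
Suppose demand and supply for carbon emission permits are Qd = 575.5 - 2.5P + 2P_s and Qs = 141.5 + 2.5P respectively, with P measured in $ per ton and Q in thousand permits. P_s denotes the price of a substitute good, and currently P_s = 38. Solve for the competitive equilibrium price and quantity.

With P_s = 38, demand is Qd = 651.5 - 2.5P.
At equilibrium Qd = Qs, so 651.5 - 2.5P = 141.5 + 2.5P; collecting terms, 510 = 5P and P* = 102.
Plugging P* into demand: Q* = 651.5 - 2.5(102) = 396.5.

P* = 102, Q* = 396.5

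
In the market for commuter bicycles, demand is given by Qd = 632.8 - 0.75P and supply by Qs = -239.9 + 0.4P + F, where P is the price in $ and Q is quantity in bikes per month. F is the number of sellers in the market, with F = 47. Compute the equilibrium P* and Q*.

P* = 718, Q* = 94.3

With F = 47, supply is Qs = -192.9 + 0.4P.
At equilibrium Qd = Qs, so 632.8 - 0.75P = -192.9 + 0.4P; collecting terms, 825.7 = 1.15P and P* = 718.
Substitute back: Q* = 632.8 - 0.75(718) = 94.3.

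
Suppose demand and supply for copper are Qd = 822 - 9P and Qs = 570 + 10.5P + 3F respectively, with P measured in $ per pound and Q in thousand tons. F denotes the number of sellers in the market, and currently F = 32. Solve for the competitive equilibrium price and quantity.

With F = 32, supply is Qs = 666 + 10.5P.
Equating demand and supply, 822 - 9P = 666 + 10.5P gives 19.5P = 156, so P* = 8.
From the demand curve, Q* = 822 - 9(8) = 750.

P* = 8, Q* = 750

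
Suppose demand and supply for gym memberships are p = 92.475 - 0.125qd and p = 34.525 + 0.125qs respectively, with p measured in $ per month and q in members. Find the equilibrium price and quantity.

p* = 63.5, q* = 231.8

In direct form, qd = 739.8 - 8p and qs = -276.2 + 8p.
At equilibrium qd = qs, so 739.8 - 8p = -276.2 + 8p; collecting terms, 1016 = 16p and p* = 63.5.
Plugging p* into demand: q* = 739.8 - 8(63.5) = 231.8.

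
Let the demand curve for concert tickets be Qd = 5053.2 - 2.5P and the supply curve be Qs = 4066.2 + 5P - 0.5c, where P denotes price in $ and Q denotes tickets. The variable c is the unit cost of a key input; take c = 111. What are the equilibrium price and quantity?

With c = 111, supply is Qs = 4010.7 + 5P.
Set Qd = Qs: 5053.2 - 2.5P = 4010.7 + 5P, so 1042.5 = 7.5P and P* = 139.
Then Q* = 5053.2 - 2.5(139) = 4705.7.

P* = 139, Q* = 4705.7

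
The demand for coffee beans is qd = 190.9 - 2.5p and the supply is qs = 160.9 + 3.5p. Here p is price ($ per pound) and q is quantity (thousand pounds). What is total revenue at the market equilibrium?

Equating demand and supply, 190.9 - 2.5p = 160.9 + 3.5p gives 6p = 30, so p* = 5.
Substitute back: q* = 190.9 - 2.5(5) = 178.4.
Total revenue = p* × q* = 5 × 178.4 = 892.

Total revenue = 892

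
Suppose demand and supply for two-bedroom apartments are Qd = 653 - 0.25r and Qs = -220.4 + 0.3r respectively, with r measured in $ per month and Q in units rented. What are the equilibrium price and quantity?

r* = 1588, Q* = 256

Equating demand and supply, 653 - 0.25r = -220.4 + 0.3r gives 0.55r = 873.4, so r* = 1588.
Plugging r* into demand: Q* = 653 - 0.25(1588) = 256.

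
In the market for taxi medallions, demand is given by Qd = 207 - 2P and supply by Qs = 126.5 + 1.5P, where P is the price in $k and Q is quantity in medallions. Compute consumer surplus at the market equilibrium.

At equilibrium Qd = Qs, so 207 - 2P = 126.5 + 1.5P; collecting terms, 80.5 = 3.5P and P* = 23.
Plugging P* into demand: Q* = 207 - 2(23) = 161.
Demand choke price (Qd = 0): P = 207/2 = 103.5. Consumer surplus = ½ × (103.5 - 23) × 161 = 6480.25.

Consumer surplus = 6480.25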